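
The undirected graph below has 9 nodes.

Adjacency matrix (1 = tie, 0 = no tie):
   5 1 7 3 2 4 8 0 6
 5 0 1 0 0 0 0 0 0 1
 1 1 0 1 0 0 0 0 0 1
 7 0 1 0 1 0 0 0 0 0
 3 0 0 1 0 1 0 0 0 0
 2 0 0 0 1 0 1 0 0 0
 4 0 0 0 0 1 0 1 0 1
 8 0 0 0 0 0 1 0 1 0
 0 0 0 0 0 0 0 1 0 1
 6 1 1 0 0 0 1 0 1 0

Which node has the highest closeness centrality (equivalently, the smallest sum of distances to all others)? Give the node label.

6

Farness (sum of distances to all others) for each node — 0:18, 1:15, 2:17, 3:19, 4:14, 5:17, 6:13, 7:18, 8:19.
The smallest farness is 13, for 6, so 6 has the highest closeness.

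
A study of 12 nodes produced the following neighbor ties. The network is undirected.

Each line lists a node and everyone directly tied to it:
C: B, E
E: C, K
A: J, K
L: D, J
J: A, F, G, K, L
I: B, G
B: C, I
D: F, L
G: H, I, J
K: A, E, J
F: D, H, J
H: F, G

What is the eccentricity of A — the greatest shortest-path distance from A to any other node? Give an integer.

4

Distances from A: B:4, C:3, D:3, E:2, F:2, G:2, H:3, I:3, J:1, K:1, L:2.
The largest is 4 (to B), so the eccentricity of A is 4.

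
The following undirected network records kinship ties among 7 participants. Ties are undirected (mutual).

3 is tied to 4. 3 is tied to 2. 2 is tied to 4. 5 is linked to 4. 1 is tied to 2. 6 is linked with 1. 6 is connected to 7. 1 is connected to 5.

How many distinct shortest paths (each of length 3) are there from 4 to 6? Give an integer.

The shortest distance is 3. The length-3 paths are: 4–5–1–6; 4–2–1–6.
That gives 2 distinct shortest paths.

2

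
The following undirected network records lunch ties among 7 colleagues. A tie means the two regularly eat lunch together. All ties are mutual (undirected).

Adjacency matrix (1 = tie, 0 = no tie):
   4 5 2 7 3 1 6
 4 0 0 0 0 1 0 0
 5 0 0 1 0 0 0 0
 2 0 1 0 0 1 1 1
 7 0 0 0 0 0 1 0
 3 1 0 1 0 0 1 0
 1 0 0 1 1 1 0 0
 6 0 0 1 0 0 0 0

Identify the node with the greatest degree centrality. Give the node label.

2

Degrees — 1:3, 2:4, 3:3, 4:1, 5:1, 6:1, 7:1.
The maximum is 4, attained only by 2.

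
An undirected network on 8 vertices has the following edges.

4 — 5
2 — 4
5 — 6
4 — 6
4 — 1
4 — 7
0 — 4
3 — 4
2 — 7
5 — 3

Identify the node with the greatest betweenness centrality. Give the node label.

Unnormalized betweenness of each node: 0:0, 1:0, 2:0, 3:0, 4:35/2, 5:1/2, 6:0, 7:0.
4 has the largest value, 35/2, making it the main broker — the node through which the most shortest paths run.

4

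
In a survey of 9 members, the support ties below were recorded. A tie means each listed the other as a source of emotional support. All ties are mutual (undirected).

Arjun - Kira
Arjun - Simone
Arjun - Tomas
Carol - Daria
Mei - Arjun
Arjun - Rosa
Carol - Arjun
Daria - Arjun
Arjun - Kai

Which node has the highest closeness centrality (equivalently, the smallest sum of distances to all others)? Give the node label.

Arjun

Farness (sum of distances to all others) for each node — Arjun:8, Carol:14, Daria:14, Kai:15, Kira:15, Mei:15, Rosa:15, Simone:15, Tomas:15.
The smallest farness is 8, for Arjun, so Arjun has the highest closeness.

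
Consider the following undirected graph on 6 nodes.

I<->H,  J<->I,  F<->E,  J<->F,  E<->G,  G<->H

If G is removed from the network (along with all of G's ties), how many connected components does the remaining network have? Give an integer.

1

G's neighbors (E and H) remain reachable from one another through other ties, so the rest of the network stays in one piece.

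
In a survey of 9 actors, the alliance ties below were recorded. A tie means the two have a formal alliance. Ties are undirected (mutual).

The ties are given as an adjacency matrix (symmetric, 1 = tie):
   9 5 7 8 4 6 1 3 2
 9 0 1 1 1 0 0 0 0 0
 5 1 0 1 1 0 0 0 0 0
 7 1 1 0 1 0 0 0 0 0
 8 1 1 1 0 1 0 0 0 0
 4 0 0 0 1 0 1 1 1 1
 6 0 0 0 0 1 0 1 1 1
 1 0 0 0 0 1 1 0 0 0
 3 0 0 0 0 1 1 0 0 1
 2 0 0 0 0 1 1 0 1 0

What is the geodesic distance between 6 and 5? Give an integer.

One shortest route is 6 – 4 – 8 – 5, which uses 3 edges, and at distance 2 from 6 we only reach {8}, which does not include 5. So d(6,5) = 3.

3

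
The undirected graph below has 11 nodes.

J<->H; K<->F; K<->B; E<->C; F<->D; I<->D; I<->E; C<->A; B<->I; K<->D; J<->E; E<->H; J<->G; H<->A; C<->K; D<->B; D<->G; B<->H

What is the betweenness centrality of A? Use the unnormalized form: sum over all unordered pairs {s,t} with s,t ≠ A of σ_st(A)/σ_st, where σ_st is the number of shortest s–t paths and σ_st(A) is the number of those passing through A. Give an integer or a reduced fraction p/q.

1/2

Pairs whose geodesics pass through A — C–H: 1/2.
All other pairs contribute 0.
Summing the contributions gives betweenness(A) = 1/2.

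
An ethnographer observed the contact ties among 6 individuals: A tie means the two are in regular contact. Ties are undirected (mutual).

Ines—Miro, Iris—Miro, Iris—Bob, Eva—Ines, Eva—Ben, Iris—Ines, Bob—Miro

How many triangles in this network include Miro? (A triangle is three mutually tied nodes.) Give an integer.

2

Miro's neighbors: Bob, Ines, and Iris.
Neighbor pairs that are themselves tied: Miro–Bob–Iris; Miro–Ines–Iris. Each forms one triangle with Miro, for 2 in total.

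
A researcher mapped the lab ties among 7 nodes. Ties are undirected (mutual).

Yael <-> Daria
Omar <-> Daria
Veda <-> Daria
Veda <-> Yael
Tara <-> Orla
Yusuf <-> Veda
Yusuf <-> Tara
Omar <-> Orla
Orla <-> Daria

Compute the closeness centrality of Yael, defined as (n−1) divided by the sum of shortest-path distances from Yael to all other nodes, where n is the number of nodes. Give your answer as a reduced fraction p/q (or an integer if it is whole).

6/11

Distances from Yael: Daria:1, Omar:2, Orla:2, Tara:3, Veda:1, Yusuf:2. Sum = 11.
n = 7, so closeness = 6/11.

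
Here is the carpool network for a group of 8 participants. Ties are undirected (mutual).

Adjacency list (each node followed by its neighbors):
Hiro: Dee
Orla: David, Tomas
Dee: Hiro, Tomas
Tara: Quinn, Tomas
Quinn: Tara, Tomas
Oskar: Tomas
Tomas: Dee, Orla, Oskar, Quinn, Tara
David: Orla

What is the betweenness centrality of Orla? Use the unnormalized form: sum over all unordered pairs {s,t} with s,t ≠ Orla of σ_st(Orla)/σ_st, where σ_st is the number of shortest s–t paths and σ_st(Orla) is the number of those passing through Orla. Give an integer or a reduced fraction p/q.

6

Pairs whose geodesics pass through Orla — Oskar–David: 1; David–Tomas: 1; David–Tara: 1; David–Dee: 1; David–Quinn: 1; David–Hiro: 1.
All other pairs contribute 0.
Summing the contributions gives betweenness(Orla) = 6.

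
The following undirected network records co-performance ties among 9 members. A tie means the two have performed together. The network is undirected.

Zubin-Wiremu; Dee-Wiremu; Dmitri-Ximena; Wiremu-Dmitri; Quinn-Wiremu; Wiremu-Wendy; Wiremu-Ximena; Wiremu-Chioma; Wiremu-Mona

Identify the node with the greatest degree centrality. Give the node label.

Wiremu

Degrees — Chioma:1, Dee:1, Dmitri:2, Mona:1, Quinn:1, Wendy:1, Wiremu:8, Ximena:2, Zubin:1.
The maximum is 8, attained only by Wiremu.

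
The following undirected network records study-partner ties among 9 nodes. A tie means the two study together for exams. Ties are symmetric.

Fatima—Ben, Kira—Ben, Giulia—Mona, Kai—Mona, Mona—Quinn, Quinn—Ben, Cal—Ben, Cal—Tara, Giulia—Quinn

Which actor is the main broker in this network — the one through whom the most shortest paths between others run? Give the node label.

Unnormalized betweenness of each node: Ben:21, Cal:7, Fatima:0, Giulia:0, Kai:0, Kira:0, Mona:7, Quinn:15, Tara:0.
Ben has the largest value, 21, making it the main broker — the node through which the most shortest paths run.

Ben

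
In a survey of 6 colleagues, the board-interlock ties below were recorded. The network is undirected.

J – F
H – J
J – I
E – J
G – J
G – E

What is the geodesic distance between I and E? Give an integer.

One shortest route is I – J – E, which uses 2 edges, and I and E are not directly tied, so nothing shorter exists. So d(I,E) = 2.

2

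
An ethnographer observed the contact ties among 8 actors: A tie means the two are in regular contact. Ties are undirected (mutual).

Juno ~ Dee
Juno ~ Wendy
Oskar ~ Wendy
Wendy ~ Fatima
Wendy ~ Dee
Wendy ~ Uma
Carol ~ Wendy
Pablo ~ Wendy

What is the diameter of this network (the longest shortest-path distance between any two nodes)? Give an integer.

2

Eccentricity of each node (its greatest distance to any other): Carol:2, Dee:2, Fatima:2, Juno:2, Oskar:2, Pablo:2, Uma:2, Wendy:1.
The maximum eccentricity is 2, realized for instance by the pair Carol–Juno via Carol – Wendy – Juno. So the diameter is 2.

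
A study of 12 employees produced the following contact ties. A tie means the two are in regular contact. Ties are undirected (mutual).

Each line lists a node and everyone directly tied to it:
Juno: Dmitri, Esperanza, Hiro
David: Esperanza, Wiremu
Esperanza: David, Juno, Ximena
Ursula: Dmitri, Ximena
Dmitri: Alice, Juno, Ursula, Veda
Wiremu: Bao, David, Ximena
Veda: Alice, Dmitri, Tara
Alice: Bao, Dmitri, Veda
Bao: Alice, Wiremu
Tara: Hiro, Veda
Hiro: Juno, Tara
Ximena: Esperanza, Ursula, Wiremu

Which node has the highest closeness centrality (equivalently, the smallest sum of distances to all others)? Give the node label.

Farness (sum of distances to all others) for each node — Alice:23, Bao:26, David:28, Dmitri:20, Esperanza:23, Hiro:28, Juno:21, Tara:29, Ursula:24, Veda:24, Wiremu:26, Ximena:24.
The smallest farness is 20, for Dmitri, so Dmitri has the highest closeness.

Dmitri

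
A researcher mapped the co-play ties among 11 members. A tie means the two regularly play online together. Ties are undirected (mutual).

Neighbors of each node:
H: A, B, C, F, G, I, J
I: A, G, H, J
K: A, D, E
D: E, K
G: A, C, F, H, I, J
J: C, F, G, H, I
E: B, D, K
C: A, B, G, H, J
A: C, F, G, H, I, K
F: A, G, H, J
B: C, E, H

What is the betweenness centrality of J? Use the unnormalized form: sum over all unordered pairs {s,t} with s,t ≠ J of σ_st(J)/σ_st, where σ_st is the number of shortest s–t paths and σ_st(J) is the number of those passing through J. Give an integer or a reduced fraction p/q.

3/4

Pairs whose geodesics pass through J — I–C: 1/4; I–F: 1/4; C–F: 1/4.
All other pairs contribute 0.
Summing the contributions gives betweenness(J) = 3/4.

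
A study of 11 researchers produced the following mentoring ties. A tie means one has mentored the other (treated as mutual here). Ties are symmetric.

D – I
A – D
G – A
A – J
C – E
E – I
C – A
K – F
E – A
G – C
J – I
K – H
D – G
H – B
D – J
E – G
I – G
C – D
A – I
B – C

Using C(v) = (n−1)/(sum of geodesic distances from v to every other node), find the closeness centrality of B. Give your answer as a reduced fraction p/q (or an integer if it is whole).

Distances from B: A:2, C:1, D:2, E:2, F:3, G:2, H:1, I:3, J:3, K:2. Sum = 21.
n = 11, so closeness = 10/21.

10/21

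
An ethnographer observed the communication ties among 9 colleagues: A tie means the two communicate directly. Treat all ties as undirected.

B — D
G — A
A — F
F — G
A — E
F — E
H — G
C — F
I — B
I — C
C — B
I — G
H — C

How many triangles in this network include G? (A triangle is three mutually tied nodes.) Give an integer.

1

G's neighbors: A, F, H, and I.
Neighbor pairs that are themselves tied: G–A–F. Each forms one triangle with G, for 1 in total.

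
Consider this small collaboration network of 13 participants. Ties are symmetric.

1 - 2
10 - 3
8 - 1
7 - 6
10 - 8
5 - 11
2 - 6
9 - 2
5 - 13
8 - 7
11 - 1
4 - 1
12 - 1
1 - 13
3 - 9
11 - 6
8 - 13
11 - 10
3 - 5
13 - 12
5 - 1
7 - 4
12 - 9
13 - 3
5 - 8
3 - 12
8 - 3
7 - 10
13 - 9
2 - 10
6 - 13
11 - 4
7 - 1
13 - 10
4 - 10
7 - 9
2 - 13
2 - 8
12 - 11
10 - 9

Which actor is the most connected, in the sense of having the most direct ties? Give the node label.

Degrees — 1:8, 2:6, 3:6, 4:4, 5:5, 6:4, 7:6, 8:7, 9:6, 10:8, 11:6, 12:5, 13:9.
The maximum is 9, attained only by 13.

13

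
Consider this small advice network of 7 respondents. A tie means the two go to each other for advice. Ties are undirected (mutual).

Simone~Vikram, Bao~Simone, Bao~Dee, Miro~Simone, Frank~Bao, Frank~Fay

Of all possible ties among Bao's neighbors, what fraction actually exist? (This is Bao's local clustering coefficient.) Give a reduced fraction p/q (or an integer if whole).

0

Bao's neighbors: Dee, Frank, and Simone (k = 3).
Possible neighbor pairs: C(3,2) = 3. Edges among them: none → e = 0.
Clustering(Bao) = 0/3 = 0.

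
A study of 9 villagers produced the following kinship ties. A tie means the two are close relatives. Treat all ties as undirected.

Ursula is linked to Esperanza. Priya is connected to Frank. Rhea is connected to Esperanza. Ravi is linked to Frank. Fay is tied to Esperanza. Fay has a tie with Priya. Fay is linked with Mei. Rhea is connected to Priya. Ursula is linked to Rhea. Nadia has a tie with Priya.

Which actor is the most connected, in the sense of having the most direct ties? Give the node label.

Priya

Degrees — Esperanza:3, Fay:3, Frank:2, Mei:1, Nadia:1, Priya:4, Ravi:1, Rhea:3, Ursula:2.
The maximum is 4, attained only by Priya.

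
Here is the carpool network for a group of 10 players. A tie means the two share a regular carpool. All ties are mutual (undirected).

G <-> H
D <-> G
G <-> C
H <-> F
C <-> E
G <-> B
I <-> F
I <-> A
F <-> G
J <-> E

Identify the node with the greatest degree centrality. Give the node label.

G

Degrees — A:1, B:1, C:2, D:1, E:2, F:3, G:5, H:2, I:2, J:1.
The maximum is 5, attained only by G.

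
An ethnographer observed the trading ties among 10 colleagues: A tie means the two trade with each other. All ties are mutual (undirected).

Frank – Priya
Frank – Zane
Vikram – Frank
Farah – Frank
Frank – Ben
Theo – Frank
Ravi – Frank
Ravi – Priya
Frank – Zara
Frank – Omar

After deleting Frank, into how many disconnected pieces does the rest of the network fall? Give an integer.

Without Frank, the remaining ties split the others into: {Omar}; {Priya, Ravi}; {Zane}; {Vikram}; {Theo}; {Farah}; {Ben}; {Zara}.
That's 8 separate components.

8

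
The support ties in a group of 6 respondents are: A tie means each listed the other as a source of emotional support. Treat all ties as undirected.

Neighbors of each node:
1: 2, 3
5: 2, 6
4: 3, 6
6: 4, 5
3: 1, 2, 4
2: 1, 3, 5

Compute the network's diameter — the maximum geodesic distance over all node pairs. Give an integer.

Eccentricity of each node (its greatest distance to any other): 1:3, 2:2, 3:2, 4:2, 5:2, 6:3.
The maximum eccentricity is 3, realized for instance by the pair 6–1 via 6 – 5 – 2 – 1. So the diameter is 3.

3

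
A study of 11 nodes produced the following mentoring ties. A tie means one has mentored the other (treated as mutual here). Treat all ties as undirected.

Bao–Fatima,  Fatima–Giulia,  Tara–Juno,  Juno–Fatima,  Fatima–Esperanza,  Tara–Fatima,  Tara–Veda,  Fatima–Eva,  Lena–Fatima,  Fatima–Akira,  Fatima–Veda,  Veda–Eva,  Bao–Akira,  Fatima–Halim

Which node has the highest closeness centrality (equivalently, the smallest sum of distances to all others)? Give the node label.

Farness (sum of distances to all others) for each node — Akira:18, Bao:18, Esperanza:19, Eva:18, Fatima:10, Giulia:19, Halim:19, Juno:18, Lena:19, Tara:17, Veda:17.
The smallest farness is 10, for Fatima, so Fatima has the highest closeness.

Fatima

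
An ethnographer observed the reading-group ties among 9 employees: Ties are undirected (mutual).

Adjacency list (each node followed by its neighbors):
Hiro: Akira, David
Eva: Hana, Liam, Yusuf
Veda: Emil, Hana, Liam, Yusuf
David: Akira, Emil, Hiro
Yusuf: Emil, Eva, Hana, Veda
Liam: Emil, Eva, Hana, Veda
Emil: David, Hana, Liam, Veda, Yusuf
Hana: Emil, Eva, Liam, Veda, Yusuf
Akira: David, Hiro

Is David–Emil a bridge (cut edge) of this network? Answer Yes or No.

Yes

Without the David–Emil edge there is no alternate route between David and Emil, so the network disconnects. It is a bridge.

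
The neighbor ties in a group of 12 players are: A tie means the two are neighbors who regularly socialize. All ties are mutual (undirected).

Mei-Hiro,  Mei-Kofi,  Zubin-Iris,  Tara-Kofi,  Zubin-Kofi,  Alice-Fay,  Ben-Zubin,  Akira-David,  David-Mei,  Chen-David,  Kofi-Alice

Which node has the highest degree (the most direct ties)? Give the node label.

Degrees — Akira:1, Alice:2, Ben:1, Chen:1, David:3, Fay:1, Hiro:1, Iris:1, Kofi:4, Mei:3, Tara:1, Zubin:3.
The maximum is 4, attained only by Kofi.

Kofi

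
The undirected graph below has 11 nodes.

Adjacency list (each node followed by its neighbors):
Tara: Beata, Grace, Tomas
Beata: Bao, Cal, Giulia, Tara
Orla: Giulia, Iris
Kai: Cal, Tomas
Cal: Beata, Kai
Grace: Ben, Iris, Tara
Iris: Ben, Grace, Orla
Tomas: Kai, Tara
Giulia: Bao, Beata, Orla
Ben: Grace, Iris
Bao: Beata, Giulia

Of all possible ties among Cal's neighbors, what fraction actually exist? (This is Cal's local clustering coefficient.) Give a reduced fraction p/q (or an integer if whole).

0

Cal's neighbors: Beata and Kai (k = 2).
Possible neighbor pairs: C(2,2) = 1. Edges among them: none → e = 0.
Clustering(Cal) = 0/1.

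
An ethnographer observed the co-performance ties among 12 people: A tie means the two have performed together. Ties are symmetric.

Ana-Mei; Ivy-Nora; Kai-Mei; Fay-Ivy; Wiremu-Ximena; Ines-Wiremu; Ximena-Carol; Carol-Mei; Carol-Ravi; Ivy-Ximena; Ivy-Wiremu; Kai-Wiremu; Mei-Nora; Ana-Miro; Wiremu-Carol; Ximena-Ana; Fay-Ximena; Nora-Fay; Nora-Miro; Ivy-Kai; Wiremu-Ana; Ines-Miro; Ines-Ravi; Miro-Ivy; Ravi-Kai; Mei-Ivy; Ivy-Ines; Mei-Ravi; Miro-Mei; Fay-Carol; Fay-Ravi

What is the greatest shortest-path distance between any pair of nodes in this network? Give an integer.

Eccentricity of each node (its greatest distance to any other): Ana:2, Carol:2, Fay:2, Ines:2, Ivy:2, Kai:2, Mei:2, Miro:2, Nora:2, Ravi:2, Wiremu:2, Ximena:2.
The maximum eccentricity is 2, realized for instance by the pair Nora–Wiremu via Nora – Ivy – Wiremu. So the diameter is 2.

2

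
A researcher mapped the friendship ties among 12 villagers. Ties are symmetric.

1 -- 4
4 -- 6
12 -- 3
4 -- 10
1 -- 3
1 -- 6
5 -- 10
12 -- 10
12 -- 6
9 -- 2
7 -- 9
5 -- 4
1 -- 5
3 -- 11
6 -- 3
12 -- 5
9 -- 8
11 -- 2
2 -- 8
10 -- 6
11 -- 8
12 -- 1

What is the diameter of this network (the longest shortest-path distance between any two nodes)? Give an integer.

6

Eccentricity of each node (its greatest distance to any other): 1:5, 2:4, 3:4, 4:6, 5:6, 6:5, 7:6, 8:4, 9:5, 10:6, 11:3, 12:5.
The maximum eccentricity is 6, realized for instance by the pair 10–7 via 10 – 12 – 3 – 11 – 2 – 9 – 7. So the diameter is 6.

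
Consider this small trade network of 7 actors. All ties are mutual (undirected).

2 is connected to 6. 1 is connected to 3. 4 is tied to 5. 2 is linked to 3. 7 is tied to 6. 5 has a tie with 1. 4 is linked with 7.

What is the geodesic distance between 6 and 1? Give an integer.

One shortest route is 6 – 2 – 3 – 1, which uses 3 edges, and at distance 2 from 6 we only reach {3, 4}, which does not include 1. So d(6,1) = 3.

3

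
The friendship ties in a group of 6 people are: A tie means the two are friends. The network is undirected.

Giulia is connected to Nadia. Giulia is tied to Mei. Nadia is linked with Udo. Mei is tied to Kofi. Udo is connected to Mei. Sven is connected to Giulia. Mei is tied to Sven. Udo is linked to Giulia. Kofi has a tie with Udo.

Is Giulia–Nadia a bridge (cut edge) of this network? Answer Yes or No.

Even without that edge, Giulia still reaches Nadia via Giulia – Udo – Nadia, so the network stays connected. Not a bridge.

No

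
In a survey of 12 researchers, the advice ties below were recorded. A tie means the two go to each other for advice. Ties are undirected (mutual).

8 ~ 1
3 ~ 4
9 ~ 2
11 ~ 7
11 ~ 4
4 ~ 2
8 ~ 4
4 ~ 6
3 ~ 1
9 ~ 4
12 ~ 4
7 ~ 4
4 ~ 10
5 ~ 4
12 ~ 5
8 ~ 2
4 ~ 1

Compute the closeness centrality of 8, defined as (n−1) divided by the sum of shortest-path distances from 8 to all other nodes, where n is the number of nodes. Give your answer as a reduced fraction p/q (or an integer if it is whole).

11/19

Distances from 8: 1:1, 2:1, 3:2, 4:1, 5:2, 6:2, 7:2, 9:2, 10:2, 11:2, 12:2. Sum = 19.
n = 12, so closeness = 11/19.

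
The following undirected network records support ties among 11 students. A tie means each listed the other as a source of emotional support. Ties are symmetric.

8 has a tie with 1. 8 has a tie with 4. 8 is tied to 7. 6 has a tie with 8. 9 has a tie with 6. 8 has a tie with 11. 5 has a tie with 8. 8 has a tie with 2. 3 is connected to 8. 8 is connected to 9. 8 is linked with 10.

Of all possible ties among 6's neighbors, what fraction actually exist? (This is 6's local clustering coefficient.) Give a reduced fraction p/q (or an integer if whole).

6's neighbors: 8 and 9 (k = 2).
Possible neighbor pairs: C(2,2) = 1. Edges among them: 8–9 → e = 1.
Clustering(6) = 1/1.

1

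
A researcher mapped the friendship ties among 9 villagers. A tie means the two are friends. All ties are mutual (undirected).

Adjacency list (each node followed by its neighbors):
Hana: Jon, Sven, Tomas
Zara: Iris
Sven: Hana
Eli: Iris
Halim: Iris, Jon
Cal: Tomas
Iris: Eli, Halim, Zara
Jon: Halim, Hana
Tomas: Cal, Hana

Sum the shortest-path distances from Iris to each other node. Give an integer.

21

Distances from Iris: Cal:5, Eli:1, Halim:1, Hana:3, Jon:2, Sven:4, Tomas:4, Zara:1.
Sum = 5 + 1 + 1 + 3 + 2 + 4 + 4 + 1 = 21.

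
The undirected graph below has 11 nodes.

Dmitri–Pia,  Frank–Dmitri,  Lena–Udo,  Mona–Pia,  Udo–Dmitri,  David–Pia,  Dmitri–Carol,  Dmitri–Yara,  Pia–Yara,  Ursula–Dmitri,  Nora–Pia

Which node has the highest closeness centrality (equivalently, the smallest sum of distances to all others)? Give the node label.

Dmitri

Farness (sum of distances to all others) for each node — Carol:23, David:25, Dmitri:14, Frank:23, Lena:30, Mona:25, Nora:25, Pia:16, Udo:21, Ursula:23, Yara:19.
The smallest farness is 14, for Dmitri, so Dmitri has the highest closeness.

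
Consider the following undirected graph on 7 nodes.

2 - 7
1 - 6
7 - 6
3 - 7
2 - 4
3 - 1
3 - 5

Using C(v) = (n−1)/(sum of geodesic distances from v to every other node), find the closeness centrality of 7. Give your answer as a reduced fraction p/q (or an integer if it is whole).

2/3

Distances from 7: 1:2, 2:1, 3:1, 4:2, 5:2, 6:1. Sum = 9.
n = 7, so closeness = 6/9 = 2/3.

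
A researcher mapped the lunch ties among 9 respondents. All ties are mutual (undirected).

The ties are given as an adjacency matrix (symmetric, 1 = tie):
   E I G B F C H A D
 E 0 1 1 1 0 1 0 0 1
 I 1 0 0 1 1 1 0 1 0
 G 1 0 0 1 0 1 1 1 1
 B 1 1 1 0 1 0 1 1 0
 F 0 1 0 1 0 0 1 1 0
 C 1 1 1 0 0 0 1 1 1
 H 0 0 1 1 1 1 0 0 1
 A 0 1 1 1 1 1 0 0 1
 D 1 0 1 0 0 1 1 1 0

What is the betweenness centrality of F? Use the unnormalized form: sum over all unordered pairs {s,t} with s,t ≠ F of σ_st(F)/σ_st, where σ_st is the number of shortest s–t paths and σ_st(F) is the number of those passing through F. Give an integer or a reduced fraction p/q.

Pairs whose geodesics pass through F — I–H: 1/3; H–A: 1/5.
All other pairs contribute 0.
Summing the contributions gives betweenness(F) = 8/15.

8/15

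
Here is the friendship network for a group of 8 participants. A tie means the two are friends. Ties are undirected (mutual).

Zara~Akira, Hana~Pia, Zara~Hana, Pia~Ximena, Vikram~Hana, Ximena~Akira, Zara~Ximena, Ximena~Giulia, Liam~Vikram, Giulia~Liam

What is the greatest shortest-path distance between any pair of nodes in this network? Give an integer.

3

Eccentricity of each node (its greatest distance to any other): Akira:3, Giulia:3, Hana:3, Liam:3, Pia:3, Vikram:3, Ximena:3, Zara:3.
The maximum eccentricity is 3, realized for instance by the pair Vikram–Akira via Vikram – Hana – Zara – Akira. So the diameter is 3.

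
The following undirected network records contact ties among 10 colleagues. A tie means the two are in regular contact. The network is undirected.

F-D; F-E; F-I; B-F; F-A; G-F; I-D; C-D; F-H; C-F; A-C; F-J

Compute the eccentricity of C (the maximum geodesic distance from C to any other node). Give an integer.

Distances from C: A:1, B:2, D:1, E:2, F:1, G:2, H:2, I:2, J:2.
The largest is 2 (to G, H, B, J, E, and I), so the eccentricity of C is 2.

2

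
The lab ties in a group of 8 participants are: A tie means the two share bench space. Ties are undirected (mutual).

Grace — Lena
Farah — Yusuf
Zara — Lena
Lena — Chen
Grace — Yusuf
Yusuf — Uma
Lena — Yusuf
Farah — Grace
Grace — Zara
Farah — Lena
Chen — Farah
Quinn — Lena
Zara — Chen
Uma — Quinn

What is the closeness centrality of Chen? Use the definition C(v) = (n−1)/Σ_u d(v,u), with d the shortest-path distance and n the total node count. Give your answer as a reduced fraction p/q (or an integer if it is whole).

Distances from Chen: Farah:1, Grace:2, Lena:1, Quinn:2, Uma:3, Yusuf:2, Zara:1. Sum = 12.
n = 8, so closeness = 7/12.

7/12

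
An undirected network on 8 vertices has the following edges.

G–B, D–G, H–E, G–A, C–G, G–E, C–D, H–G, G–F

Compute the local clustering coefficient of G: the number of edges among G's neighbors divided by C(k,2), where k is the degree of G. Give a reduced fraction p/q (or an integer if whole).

2/21

G's neighbors: A, B, C, D, E, F, and H (k = 7).
Possible neighbor pairs: C(7,2) = 21. Edges among them: C–D, E–H → e = 2.
Clustering(G) = 2/21.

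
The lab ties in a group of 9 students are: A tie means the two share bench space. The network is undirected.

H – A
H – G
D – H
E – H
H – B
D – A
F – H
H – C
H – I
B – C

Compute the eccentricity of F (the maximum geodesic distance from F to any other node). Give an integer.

Distances from F: A:2, B:2, C:2, D:2, E:2, G:2, H:1, I:2.
The largest is 2 (to D, E, G, A, C, B, and I), so the eccentricity of F is 2.

2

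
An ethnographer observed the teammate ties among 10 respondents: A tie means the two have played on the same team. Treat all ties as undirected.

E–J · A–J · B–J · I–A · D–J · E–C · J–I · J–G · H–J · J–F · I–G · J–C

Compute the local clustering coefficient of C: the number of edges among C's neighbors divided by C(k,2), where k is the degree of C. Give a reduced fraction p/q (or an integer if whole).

1

C's neighbors: E and J (k = 2).
Possible neighbor pairs: C(2,2) = 1. Edges among them: E–J → e = 1.
Clustering(C) = 1/1.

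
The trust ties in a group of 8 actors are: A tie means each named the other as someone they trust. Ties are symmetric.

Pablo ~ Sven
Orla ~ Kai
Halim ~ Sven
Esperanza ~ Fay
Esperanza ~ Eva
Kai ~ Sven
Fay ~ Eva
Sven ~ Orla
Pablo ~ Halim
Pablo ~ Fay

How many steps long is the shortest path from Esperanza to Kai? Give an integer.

One shortest route is Esperanza – Fay – Pablo – Sven – Kai, which uses 4 edges, and at distance 3 from Esperanza we only reach {Halim, Sven}, which does not include Kai. So d(Esperanza,Kai) = 4.

4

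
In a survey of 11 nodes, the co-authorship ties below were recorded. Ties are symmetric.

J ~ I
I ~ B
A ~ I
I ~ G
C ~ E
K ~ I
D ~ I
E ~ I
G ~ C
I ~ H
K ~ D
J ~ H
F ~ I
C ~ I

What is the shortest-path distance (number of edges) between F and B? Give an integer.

One shortest route is F – I – B, which uses 2 edges, and F and B are not directly tied, so nothing shorter exists. So d(F,B) = 2.

2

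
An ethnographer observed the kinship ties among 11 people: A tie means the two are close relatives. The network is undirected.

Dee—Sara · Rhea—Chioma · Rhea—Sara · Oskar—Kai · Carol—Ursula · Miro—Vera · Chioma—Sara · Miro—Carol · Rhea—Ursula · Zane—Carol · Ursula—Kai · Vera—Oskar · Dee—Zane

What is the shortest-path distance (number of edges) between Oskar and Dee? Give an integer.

5

One shortest route is Oskar – Kai – Ursula – Rhea – Sara – Dee, which uses 5 edges, and at distance 4 from Oskar we only reach {Chioma, Sara, Zane}, which does not include Dee. So d(Oskar,Dee) = 5.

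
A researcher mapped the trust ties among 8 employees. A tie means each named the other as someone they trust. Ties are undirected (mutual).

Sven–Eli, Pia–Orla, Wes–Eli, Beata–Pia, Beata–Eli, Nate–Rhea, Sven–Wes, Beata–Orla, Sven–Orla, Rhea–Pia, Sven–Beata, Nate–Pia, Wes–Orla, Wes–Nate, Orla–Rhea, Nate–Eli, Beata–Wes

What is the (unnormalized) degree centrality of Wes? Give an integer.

5

Wes is directly tied to Beata, Eli, Nate, Orla, and Sven. That is 5 neighbors, so the degree of Wes is 5.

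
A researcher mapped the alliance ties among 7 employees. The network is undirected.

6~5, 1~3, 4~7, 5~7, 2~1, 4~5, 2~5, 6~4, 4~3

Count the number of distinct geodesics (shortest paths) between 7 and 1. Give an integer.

2

The shortest distance is 3. The length-3 paths are: 7–5–2–1; 7–4–3–1.
That gives 2 distinct shortest paths.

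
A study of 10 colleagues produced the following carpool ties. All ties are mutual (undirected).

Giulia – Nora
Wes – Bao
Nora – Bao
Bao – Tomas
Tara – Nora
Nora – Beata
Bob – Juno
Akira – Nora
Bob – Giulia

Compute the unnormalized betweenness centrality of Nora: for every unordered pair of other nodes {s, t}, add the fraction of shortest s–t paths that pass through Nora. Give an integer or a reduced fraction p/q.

30

Pairs whose geodesics pass through Nora — Tomas–Bob: 1; Tomas–Beata: 1; Tomas–Akira: 1; Tomas–Juno: 1; Tomas–Giulia: 1; Tomas–Tara: 1; Bob–Beata: 1; Bob–Bao: 1; Bob–Wes: 1; Bob–Akira: 1; Bob–Tara: 1; Beata–Bao: 1; Beata–Wes: 1; Beata–Akira: 1 … (+16 more pairs).
All other pairs contribute 0.
Summing the contributions gives betweenness(Nora) = 30.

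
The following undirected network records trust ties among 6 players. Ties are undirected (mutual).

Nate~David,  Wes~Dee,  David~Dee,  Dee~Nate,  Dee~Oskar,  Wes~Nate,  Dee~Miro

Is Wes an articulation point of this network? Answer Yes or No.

Even without Wes, every remaining node can still reach every other (the residual graph is connected), so Wes is not a cut vertex.

No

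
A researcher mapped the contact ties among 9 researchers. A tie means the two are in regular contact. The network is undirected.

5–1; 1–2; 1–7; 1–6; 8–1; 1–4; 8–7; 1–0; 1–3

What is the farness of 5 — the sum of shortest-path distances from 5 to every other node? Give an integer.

15

Distances from 5: 0:2, 1:1, 2:2, 3:2, 4:2, 6:2, 7:2, 8:2.
Sum = 2 + 1 + 2 + 2 + 2 + 2 + 2 + 2 = 15.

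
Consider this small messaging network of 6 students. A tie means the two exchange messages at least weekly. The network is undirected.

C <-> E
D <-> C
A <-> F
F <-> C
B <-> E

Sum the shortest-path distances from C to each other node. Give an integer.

Distances from C: A:2, B:2, D:1, E:1, F:1.
Sum = 2 + 2 + 1 + 1 + 1 = 7.

7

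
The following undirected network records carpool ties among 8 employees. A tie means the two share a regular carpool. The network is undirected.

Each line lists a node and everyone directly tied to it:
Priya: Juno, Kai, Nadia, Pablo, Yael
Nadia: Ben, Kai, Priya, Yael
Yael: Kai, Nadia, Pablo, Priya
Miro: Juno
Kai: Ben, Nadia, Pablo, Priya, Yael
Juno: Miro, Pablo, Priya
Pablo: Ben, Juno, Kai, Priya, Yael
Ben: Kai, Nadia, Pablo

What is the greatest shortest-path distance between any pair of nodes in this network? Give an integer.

3

Eccentricity of each node (its greatest distance to any other): Ben:3, Juno:2, Kai:3, Miro:3, Nadia:3, Pablo:2, Priya:2, Yael:3.
The maximum eccentricity is 3, realized for instance by the pair Miro–Ben via Miro – Juno – Pablo – Ben. So the diameter is 3.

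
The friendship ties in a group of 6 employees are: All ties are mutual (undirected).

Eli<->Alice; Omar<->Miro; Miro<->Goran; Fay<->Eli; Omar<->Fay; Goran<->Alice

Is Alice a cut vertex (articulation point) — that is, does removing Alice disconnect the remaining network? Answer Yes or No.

No

Even without Alice, every remaining node can still reach every other (the residual graph is connected), so Alice is not a cut vertex.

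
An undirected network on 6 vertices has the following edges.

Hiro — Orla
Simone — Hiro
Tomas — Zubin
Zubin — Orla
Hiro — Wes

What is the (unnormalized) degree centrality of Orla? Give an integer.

Orla is directly tied to Hiro and Zubin. That is 2 neighbors, so the degree of Orla is 2.

2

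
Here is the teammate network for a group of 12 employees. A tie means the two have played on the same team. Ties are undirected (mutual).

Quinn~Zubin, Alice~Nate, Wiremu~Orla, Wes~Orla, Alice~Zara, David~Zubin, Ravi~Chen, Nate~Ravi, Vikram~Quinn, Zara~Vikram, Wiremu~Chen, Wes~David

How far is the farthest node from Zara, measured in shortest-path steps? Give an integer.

6

Distances from Zara: Alice:1, Chen:4, David:4, Nate:2, Orla:6, Quinn:2, Ravi:3, Vikram:1, Wes:5, Wiremu:5, Zubin:3.
The largest is 6 (to Orla), so the eccentricity of Zara is 6.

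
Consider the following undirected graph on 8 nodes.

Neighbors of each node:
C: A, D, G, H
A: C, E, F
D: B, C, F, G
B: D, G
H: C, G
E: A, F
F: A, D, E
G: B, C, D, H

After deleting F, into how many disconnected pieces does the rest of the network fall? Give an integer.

F's neighbors (A, D, and E) remain reachable from one another through other ties, so the rest of the network stays in one piece.

1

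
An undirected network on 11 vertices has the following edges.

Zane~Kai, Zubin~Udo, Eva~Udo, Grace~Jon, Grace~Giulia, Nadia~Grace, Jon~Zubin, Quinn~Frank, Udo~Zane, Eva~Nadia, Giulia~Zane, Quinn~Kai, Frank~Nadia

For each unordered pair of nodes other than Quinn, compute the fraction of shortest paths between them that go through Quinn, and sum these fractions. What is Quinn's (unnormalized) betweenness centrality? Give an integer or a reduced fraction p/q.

Pairs whose geodesics pass through Quinn — Zane–Frank: 1; Nadia–Kai: 1; Frank–Kai: 1.
All other pairs contribute 0.
Summing the contributions gives betweenness(Quinn) = 3.

3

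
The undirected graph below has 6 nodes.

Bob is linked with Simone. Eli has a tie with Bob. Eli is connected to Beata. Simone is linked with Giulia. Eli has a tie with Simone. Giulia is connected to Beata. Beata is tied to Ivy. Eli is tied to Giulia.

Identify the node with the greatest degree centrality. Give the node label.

Degrees — Beata:3, Bob:2, Eli:4, Giulia:3, Ivy:1, Simone:3.
The maximum is 4, attained only by Eli.

Eli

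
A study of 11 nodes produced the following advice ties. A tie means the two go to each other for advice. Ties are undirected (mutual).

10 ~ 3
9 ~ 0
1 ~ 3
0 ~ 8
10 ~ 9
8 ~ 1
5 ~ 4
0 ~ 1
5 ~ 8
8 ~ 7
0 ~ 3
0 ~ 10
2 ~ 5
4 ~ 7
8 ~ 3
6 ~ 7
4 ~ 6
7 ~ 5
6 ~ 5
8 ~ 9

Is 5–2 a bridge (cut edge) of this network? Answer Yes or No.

Without the 5–2 edge there is no alternate route between 5 and 2, so the network disconnects. It is a bridge.

Yes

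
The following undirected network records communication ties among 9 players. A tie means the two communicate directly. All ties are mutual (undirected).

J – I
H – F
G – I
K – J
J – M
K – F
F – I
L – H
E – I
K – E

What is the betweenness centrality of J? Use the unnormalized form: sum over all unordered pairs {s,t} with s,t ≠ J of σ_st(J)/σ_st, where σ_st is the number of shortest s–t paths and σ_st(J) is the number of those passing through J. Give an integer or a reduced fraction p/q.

Pairs whose geodesics pass through J — K–M: 1; K–G: 1/3; K–I: 1/3; F–M: 2/2; E–M: 2/2; H–M: 2/2; M–G: 1; M–L: 2/2; M–I: 1.
All other pairs contribute 0.
Summing the contributions gives betweenness(J) = 23/3.

23/3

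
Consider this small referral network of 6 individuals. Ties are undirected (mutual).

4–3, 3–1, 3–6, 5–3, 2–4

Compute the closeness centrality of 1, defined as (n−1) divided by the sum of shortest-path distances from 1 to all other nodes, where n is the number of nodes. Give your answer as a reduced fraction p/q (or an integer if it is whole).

1/2

Distances from 1: 2:3, 3:1, 4:2, 5:2, 6:2. Sum = 10.
n = 6, so closeness = 5/10 = 1/2.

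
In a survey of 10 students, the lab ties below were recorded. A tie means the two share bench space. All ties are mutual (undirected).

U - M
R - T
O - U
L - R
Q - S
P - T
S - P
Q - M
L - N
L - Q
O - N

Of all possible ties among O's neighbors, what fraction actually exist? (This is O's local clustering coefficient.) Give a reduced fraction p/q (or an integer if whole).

O's neighbors: N and U (k = 2).
Possible neighbor pairs: C(2,2) = 1. Edges among them: none → e = 0.
Clustering(O) = 0/1.

0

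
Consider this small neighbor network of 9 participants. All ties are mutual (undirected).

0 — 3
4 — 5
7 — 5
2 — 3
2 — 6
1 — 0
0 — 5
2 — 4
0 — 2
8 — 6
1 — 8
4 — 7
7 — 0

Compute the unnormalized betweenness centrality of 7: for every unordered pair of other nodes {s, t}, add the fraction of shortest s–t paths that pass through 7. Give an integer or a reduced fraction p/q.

2/3

Pairs whose geodesics pass through 7 — 4–0: 1/3; 4–1: 1/3.
All other pairs contribute 0.
Summing the contributions gives betweenness(7) = 2/3.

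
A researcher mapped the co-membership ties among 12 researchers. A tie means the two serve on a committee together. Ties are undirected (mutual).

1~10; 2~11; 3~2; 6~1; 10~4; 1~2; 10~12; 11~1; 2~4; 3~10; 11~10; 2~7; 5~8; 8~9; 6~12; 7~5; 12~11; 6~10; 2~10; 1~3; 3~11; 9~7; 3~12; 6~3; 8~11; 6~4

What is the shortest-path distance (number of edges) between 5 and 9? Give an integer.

One shortest route is 5 – 7 – 9, which uses 2 edges, and 5 and 9 are not directly tied, so nothing shorter exists. So d(5,9) = 2.

2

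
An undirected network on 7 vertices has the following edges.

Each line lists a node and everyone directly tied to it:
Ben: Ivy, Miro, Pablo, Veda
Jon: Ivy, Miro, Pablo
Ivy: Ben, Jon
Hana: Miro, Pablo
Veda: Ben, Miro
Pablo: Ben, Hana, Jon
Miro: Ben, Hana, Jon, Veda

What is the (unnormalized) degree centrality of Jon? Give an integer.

Jon is directly tied to Ivy, Miro, and Pablo. That is 3 neighbors, so the degree of Jon is 3.

3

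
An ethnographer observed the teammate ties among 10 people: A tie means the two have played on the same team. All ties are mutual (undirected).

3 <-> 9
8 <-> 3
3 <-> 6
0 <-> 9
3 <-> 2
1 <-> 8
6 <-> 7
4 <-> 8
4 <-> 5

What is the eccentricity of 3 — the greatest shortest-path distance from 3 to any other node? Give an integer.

Distances from 3: 0:2, 1:2, 2:1, 4:2, 5:3, 6:1, 7:2, 8:1, 9:1.
The largest is 3 (to 5), so the eccentricity of 3 is 3.

3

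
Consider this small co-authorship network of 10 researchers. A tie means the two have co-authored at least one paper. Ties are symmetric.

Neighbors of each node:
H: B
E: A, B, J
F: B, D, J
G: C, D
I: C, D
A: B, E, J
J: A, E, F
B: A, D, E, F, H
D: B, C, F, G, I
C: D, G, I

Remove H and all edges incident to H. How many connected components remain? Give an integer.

H's neighbors (B) remain reachable from one another through other ties, so the rest of the network stays in one piece.

1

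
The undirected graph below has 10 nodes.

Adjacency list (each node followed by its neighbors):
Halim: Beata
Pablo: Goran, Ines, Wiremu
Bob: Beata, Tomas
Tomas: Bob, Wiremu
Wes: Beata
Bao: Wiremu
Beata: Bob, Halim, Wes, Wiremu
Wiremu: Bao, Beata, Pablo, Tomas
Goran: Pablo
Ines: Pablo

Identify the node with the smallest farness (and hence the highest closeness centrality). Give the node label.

Farness (sum of distances to all others) for each node — Bao:22, Beata:16, Bob:22, Goran:26, Halim:24, Ines:26, Pablo:18, Tomas:20, Wes:24, Wiremu:14.
The smallest farness is 14, for Wiremu, so Wiremu has the highest closeness.

Wiremu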